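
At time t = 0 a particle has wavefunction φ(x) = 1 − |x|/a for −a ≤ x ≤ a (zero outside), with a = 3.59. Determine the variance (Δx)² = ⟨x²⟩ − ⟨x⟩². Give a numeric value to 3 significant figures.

Compute ⟨x⟩ and ⟨x²⟩ separately, then (Δx)² = ⟨x²⟩ − ⟨x⟩².
φ is even, so ∫ over [−a, a] = 2∫₀ᵃ with φ = 1 − x/a there: ∫₀ᵃ (1 − x/a)² dx = a/3, ∫₀ᵃ x²(1 − x/a)² dx = a³/30, ∫₀ᵃ x⁴(1 − x/a)² dx = a⁵/105.
Normalization: ∫|φ|² dx = 2.3933.
⟨x⟩ = 0.0000 and ⟨x²⟩ = 1.2888.
(Δx)² = 1.2888 − (0.0000)² = 1.2888.

1.29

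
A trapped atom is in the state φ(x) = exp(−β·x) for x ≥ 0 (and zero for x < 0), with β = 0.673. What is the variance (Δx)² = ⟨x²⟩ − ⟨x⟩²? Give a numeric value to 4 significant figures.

Compute ⟨x⟩ and ⟨x²⟩ separately, then (Δx)² = ⟨x²⟩ − ⟨x⟩².
Every integrand reduces to terms xʲ·e^(−2βx) on [0, ∞); use ∫₀^∞ xʲ·e^(−2βx) dx = j!/(2β)^(j+1).
Normalization: ∫|φ|² dx = 0.74294.
⟨x⟩ = 0.74294 and ⟨x²⟩ = 1.1039.
(Δx)² = 1.1039 − (0.74294)² = 0.55196.

0.5520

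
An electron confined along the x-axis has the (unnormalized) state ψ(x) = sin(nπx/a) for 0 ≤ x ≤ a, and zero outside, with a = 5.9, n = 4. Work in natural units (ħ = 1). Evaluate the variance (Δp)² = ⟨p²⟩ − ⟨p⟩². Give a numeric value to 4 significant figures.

4.536

Compute ⟨p⟩ and ⟨p²⟩ separately; (Δp)² = ⟨p²⟩ − ⟨p⟩².
d/dx sin(nπx/a) = (nπ/a)·cos(nπx/a) and d²/dx² sin(nπx/a) = −(nπ/a)²·sin(nπx/a); on 0 ≤ x ≤ a, ∫sin²(nπx/a) dx = a/2 and ∫sin(nπx/a)·cos(nπx/a) dx = 0.
Normalization: ∫|ψ|² dx = 2.9500.
⟨p⟩ = 0.0000 and ⟨p²⟩ = 4.5364.
(Δp)² = 4.5364 − (0.0000)² = 4.5364.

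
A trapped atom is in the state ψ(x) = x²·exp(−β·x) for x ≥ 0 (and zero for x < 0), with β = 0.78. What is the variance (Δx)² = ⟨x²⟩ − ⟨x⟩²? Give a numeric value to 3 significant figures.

Compute ⟨x⟩ and ⟨x²⟩ separately, then (Δx)² = ⟨x²⟩ − ⟨x⟩².
Every integrand reduces to terms xʲ·e^(−2βx) on [0, ∞); use ∫₀^∞ xʲ·e^(−2βx) dx = j!/(2β)^(j+1).
Normalization: ∫|ψ|² dx = 2.5977.
⟨x⟩ = 3.2051 and ⟨x²⟩ = 12.327.
(Δx)² = 12.327 − (3.2051)² = 2.0546.

2.05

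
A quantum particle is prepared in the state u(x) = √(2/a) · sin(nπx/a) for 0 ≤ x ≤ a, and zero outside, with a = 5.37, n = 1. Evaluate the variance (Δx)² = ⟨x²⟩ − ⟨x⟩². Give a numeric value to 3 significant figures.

Compute ⟨x⟩ and ⟨x²⟩ separately, then (Δx)² = ⟨x²⟩ − ⟨x⟩².
With sin²θ = (1 − cos2θ)/2 on 0 ≤ x ≤ a: ∫sin²(nπx/a) dx = a/2, ∫x·sin²(nπx/a) dx = a²/4, ∫x²·sin²(nπx/a) dx = a³·(1/6 − 1/(4n²π²)); higher powers xᵏ the same way, integrating xᵏ·cos(2nπx/a) by parts.
⟨x⟩ = 2.6850 and ⟨x²⟩ = 8.1514.
(Δx)² = 8.1514 − (2.6850)² = 0.94218.

0.942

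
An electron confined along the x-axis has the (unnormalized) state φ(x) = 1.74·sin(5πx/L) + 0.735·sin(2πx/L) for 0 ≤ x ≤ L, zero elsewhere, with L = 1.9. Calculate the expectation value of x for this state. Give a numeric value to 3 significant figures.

0.925

⟨x⟩ = ∫ x·|φ|² dx / ∫|φ|² dx (integrals over the domain).
On 0 ≤ x ≤ L (j ≠ l): ∫sin²(jπx/L) dx = L/2, ∫sin(jπx/L)·sin(lπx/L) dx = 0; diagonal moments ∫x·sin²(jπx/L) dx = L²/4, ∫x²·sin²(jπx/L) dx = L³·(1/6 − 1/(4j²π²)); cross terms ∫x·sin(jπx/L)·sin(lπx/L) dx = 0 for j + l even and −4jlL²/(π²(j² − l²)²) for j + l odd, ∫x²·sin(jπx/L)·sin(lπx/L) dx = (−1)^(j+l)·4jlL³/(π²(j² − l²)²); higher powers the same way via product-to-sum and parts.
State is unnormalized: ∫|φ|² dx = 3.3894, and ∫φ*·x·φ dx = 3.1351, so ⟨x⟩ = 3.1351 / 3.3894.
⟨x⟩ = 0.92496.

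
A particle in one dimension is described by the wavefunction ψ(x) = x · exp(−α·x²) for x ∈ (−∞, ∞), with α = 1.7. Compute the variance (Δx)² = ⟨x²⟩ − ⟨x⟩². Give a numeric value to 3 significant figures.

0.441

Compute ⟨x⟩ and ⟨x²⟩ separately, then (Δx)² = ⟨x²⟩ − ⟨x⟩².
Expand each integrand as polynomial × e^(−2αx²) and use ∫x^(2j)·e^(−2αx²) dx = (2j−1)!!/(4α)^j · √(π/(2α)), odd powers → 0; here √(π/(2α)) = 0.96125.
Normalization: ∫|ψ|² dx = 0.14136.
⟨x⟩ = 0.0000 and ⟨x²⟩ = 0.44118.
(Δx)² = 0.44118 − (0.0000)² = 0.44118.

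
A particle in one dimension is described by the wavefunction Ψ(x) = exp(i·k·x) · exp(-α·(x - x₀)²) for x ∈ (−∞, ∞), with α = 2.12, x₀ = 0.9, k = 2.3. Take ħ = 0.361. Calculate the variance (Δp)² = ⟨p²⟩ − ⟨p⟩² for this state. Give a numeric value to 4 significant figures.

0.2763

Compute ⟨p⟩ and ⟨p²⟩ separately; (Δp)² = ⟨p²⟩ − ⟨p⟩².
Gaussian moments (u = x − x₀): ∫u^(2j)·e^(−2αu²) du = (2j−1)!!/(4α)^j · √(π/(2α)), odd powers integrate to 0; here √(π/(2α)) = 0.86078. Derivatives: Ψ′ = (ik − 2αu)·Ψ, Ψ″ = ((ik − 2αu)² − 2α)·Ψ; the odd-in-u pieces drop out.
Normalization: ∫|Ψ|² dx = 0.86078.
⟨p⟩ = 0.83030 and ⟨p²⟩ = 0.96568.
(Δp)² = 0.96568 − (0.83030)² = 0.27628.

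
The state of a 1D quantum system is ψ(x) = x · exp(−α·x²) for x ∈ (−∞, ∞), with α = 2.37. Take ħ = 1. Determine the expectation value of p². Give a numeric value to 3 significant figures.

p² ψ = −ħ² d²ψ/dx²; ⟨p²⟩ = −ħ² ∫ ψ*·ψ'' dx / ∫|ψ|² dx.
Expand each integrand as polynomial × e^(−2αx²) and use ∫x^(2j)·e^(−2αx²) dx = (2j−1)!!/(4α)^j · √(π/(2α)), odd powers → 0; here √(π/(2α)) = 0.81412. Differentiate with the product rule, d/dx e^(−αx²) = −2αx·e^(−αx²).
State is unnormalized: ∫|ψ|² dx = 0.085877, and ∫ψ*·(−ħ² ψ'') dx = 0.61059, so ⟨p²⟩ = 0.61059 / 0.085877.
⟨p²⟩ = 7.1100.

7.11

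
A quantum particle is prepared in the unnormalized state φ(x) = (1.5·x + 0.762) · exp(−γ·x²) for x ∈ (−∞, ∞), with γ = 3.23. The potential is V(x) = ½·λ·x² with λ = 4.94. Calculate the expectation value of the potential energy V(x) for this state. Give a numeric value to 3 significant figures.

0.279

⟨V⟩ = ∫ V(x)·|φ|² dx / ∫|φ|² dx.
Expand each integrand as polynomial × e^(−2γx²) and use ∫x^(2j)·e^(−2γx²) dx = (2j−1)!!/(4γ)^j · √(π/(2γ)), odd powers → 0; here √(π/(2γ)) = 0.69736.
State is unnormalized: ∫|φ|² dx = 0.52636, and ∫φ*·V(x)·φ dx = 0.14706, so ⟨V⟩ = 0.14706 / 0.52636.
⟨V⟩ = 0.27939.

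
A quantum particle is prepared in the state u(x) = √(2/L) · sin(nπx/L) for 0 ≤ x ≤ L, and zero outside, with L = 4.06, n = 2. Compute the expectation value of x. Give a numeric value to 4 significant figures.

2.030

⟨x⟩ = ∫ x·|u|² dx (integrals over the domain).
With sin²θ = (1 − cos2θ)/2 on 0 ≤ x ≤ L: ∫sin²(nπx/L) dx = L/2, ∫x·sin²(nπx/L) dx = L²/4, ∫x²·sin²(nπx/L) dx = L³·(1/6 − 1/(4n²π²)); higher powers xᵏ the same way, integrating xᵏ·cos(2nπx/L) by parts.
⟨x⟩ = 2.0300.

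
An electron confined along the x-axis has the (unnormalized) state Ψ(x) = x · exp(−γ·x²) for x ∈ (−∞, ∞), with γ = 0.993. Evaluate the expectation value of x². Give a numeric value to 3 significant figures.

⟨x²⟩ = ∫ x²·|Ψ|² dx / ∫|Ψ|² dx (integrals over the domain).
Expand each integrand as polynomial × e^(−2γx²) and use ∫x^(2j)·e^(−2γx²) dx = (2j−1)!!/(4γ)^j · √(π/(2γ)), odd powers → 0; here √(π/(2γ)) = 1.2577.
State is unnormalized: ∫|Ψ|² dx = 0.31665, and ∫Ψ*·x²·Ψ dx = 0.23916, so ⟨x²⟩ = 0.23916 / 0.31665.
⟨x²⟩ = 0.75529.

0.755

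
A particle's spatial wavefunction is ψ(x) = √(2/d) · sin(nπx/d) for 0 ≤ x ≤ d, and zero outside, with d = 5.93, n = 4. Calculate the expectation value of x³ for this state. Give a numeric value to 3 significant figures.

51.1

⟨x³⟩ = ∫ x³·|ψ|² dx (integrals over the domain).
With sin²θ = (1 − cos2θ)/2 on 0 ≤ x ≤ d: ∫sin²(nπx/d) dx = d/2, ∫x·sin²(nπx/d) dx = d²/4, ∫x²·sin²(nπx/d) dx = d³·(1/6 − 1/(4n²π²)); higher powers xᵏ the same way, integrating xᵏ·cos(2nπx/d) by parts.
⟨x³⟩ = 51.142.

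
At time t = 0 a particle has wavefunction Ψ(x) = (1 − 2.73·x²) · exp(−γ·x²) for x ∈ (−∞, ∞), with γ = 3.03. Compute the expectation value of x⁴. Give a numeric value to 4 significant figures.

0.01523

⟨x⁴⟩ = ∫ x⁴·|Ψ|² dx / ∫|Ψ|² dx (integrals over the domain).
Expand each integrand as polynomial × e^(−2γx²) and use ∫x^(2j)·e^(−2γx²) dx = (2j−1)!!/(4γ)^j · √(π/(2γ)), odd powers → 0; here √(π/(2γ)) = 0.72001.
State is unnormalized: ∫|Ψ|² dx = 0.50524, and ∫Ψ*·x⁴·Ψ dx = 0.0076949, so ⟨x⁴⟩ = 0.0076949 / 0.50524.
⟨x⁴⟩ = 0.015230.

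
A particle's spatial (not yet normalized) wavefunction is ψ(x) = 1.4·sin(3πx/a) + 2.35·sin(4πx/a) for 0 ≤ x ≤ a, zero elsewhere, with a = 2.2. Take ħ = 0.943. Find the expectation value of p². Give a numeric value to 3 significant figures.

p² ψ = −ħ² d²ψ/dx²; ⟨p²⟩ = −ħ² ∫ ψ*·ψ'' dx / ∫|ψ|² dx.
d²/dx² sin(jπx/a) = −(jπ/a)²·sin(jπx/a); on 0 ≤ x ≤ a, ∫sin²(jπx/a) dx = a/2 and ∫sin(jπx/a)·sin(lπx/a) dx = 0 for j ≠ l, so only diagonal terms survive in ∫|ψ|² and ∫ψ·ψ″; ∫ψ·ψ′ dx = [ψ²/2] between the walls = 0.
State is unnormalized: ∫|ψ|² dx = 8.2308, and ∫ψ*·(−ħ² ψ'') dx = 211.43, so ⟨p²⟩ = 211.43 / 8.2308.
⟨p²⟩ = 25.688.

25.7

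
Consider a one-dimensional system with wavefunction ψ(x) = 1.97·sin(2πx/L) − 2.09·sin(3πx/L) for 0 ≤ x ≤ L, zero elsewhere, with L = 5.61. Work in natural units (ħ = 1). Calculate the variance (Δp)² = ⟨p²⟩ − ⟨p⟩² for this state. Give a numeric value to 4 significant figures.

Compute ⟨p⟩ and ⟨p²⟩ separately; (Δp)² = ⟨p²⟩ − ⟨p⟩².
d²/dx² sin(jπx/L) = −(jπ/L)²·sin(jπx/L); on 0 ≤ x ≤ L, ∫sin²(jπx/L) dx = L/2 and ∫sin(jπx/L)·sin(lπx/L) dx = 0 for j ≠ l, so only diagonal terms survive in ∫|ψ|² and ∫ψ·ψ″; ∫ψ·ψ′ dx = [ψ²/2] between the walls = 0.
Normalization: ∫|ψ|² dx = 23.138.
⟨p⟩ = 0.0000 and ⟨p²⟩ = 2.0847.
(Δp)² = 2.0847 − (0.0000)² = 2.0847.

2.085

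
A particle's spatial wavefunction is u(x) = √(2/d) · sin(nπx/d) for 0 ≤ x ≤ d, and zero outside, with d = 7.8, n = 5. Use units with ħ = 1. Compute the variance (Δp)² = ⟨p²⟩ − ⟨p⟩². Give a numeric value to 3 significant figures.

Compute ⟨p⟩ and ⟨p²⟩ separately; (Δp)² = ⟨p²⟩ − ⟨p⟩².
d/dx sin(nπx/d) = (nπ/d)·cos(nπx/d) and d²/dx² sin(nπx/d) = −(nπ/d)²·sin(nπx/d); on 0 ≤ x ≤ d, ∫sin²(nπx/d) dx = d/2 and ∫sin(nπx/d)·cos(nπx/d) dx = 0.
⟨p⟩ = 0.0000 and ⟨p²⟩ = 4.0556.
(Δp)² = 4.0556 − (0.0000)² = 4.0556.

4.06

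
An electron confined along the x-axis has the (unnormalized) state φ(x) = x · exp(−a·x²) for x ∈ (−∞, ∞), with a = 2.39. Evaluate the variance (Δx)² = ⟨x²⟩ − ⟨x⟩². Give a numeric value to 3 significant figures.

0.314

Compute ⟨x⟩ and ⟨x²⟩ separately, then (Δx)² = ⟨x²⟩ − ⟨x⟩².
Expand each integrand as polynomial × e^(−2ax²) and use ∫x^(2j)·e^(−2ax²) dx = (2j−1)!!/(4a)^j · √(π/(2a)), odd powers → 0; here √(π/(2a)) = 0.81070.
Normalization: ∫|φ|² dx = 0.084801.
⟨x⟩ = 0.0000 and ⟨x²⟩ = 0.31381.
(Δx)² = 0.31381 − (0.0000)² = 0.31381.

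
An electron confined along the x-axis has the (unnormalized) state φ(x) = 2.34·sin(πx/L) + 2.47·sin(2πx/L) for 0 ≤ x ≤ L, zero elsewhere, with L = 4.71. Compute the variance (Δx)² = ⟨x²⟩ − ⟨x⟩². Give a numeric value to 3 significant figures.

Compute ⟨x⟩ and ⟨x²⟩ separately, then (Δx)² = ⟨x²⟩ − ⟨x⟩².
On 0 ≤ x ≤ L (j ≠ l): ∫sin²(jπx/L) dx = L/2, ∫sin(jπx/L)·sin(lπx/L) dx = 0; diagonal moments ∫x·sin²(jπx/L) dx = L²/4, ∫x²·sin²(jπx/L) dx = L³·(1/6 − 1/(4j²π²)); cross terms ∫x·sin(jπx/L)·sin(lπx/L) dx = 0 for j + l even and −4jlL²/(π²(j² − l²)²) for j + l odd, ∫x²·sin(jπx/L)·sin(lπx/L) dx = (−1)^(j+l)·4jlL³/(π²(j² − l²)²); higher powers the same way via product-to-sum and parts.
Normalization: ∫|φ|² dx = 27.263.
⟨x⟩ = 1.5078 and ⟨x²⟩ = 2.7249.
(Δx)² = 2.7249 − (1.5078)² = 0.45135.

0.451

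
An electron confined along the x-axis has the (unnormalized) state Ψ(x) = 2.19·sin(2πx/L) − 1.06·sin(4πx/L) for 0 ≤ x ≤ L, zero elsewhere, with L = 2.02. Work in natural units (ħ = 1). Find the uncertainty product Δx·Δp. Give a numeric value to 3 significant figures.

Δx = √(⟨x²⟩−⟨x⟩²), Δp = √(⟨p²⟩−⟨p⟩²).
On 0 ≤ x ≤ L (j ≠ l): ∫sin²(jπx/L) dx = L/2, ∫sin(jπx/L)·sin(lπx/L) dx = 0; diagonal moments ∫x·sin²(jπx/L) dx = L²/4, ∫x²·sin²(jπx/L) dx = L³·(1/6 − 1/(4j²π²)); cross terms ∫x·sin(jπx/L)·sin(lπx/L) dx = 0 for j + l even and −4jlL²/(π²(j² − l²)²) for j + l odd, ∫x²·sin(jπx/L)·sin(lπx/L) dx = (−1)^(j+l)·4jlL³/(π²(j² − l²)²); higher powers the same way via product-to-sum and parts. d²/dx² sin(jπx/L) = −(jπ/L)²·sin(jπx/L); on 0 ≤ x ≤ L, ∫sin²(jπx/L) dx = L/2 and ∫sin(jπx/L)·sin(lπx/L) dx = 0 for j ≠ l, so only diagonal terms survive in ∫|Ψ|² and ∫Ψ·Ψ″; ∫Ψ·Ψ′ dx = [Ψ²/2] between the walls = 0.
Normalization: ∫|Ψ|² dx = 5.9789.
⟨x⟩ = 1.0100, ⟨x²⟩ = 1.1717 ⇒ Δx = 0.38936.
⟨p⟩ = 0.0000, ⟨p²⟩ = 15.184 ⇒ Δp = 3.8967.
Δx·Δp = 1.5172.

1.52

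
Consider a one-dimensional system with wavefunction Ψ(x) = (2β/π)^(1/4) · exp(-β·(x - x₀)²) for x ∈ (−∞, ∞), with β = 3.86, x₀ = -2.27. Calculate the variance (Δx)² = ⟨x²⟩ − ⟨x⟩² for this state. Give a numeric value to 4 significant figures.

Compute ⟨x⟩ and ⟨x²⟩ separately, then (Δx)² = ⟨x²⟩ − ⟨x⟩².
Gaussian moments (u = x − x₀): ∫u^(2j)·e^(−2βu²) du = (2j−1)!!/(4β)^j · √(π/(2β)), odd powers integrate to 0; here √(π/(2β)) = 0.63792.
⟨x⟩ = -2.2700 and ⟨x²⟩ = 5.2177.
(Δx)² = 5.2177 − (-2.2700)² = 0.064767.

0.06477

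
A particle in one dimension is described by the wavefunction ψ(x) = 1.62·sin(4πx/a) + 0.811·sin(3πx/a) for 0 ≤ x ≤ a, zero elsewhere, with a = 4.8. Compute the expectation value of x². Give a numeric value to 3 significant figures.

⟨x²⟩ = ∫ x²·|ψ|² dx / ∫|ψ|² dx (integrals over the domain).
On 0 ≤ x ≤ a (j ≠ l): ∫sin²(jπx/a) dx = a/2, ∫sin(jπx/a)·sin(lπx/a) dx = 0; diagonal moments ∫x·sin²(jπx/a) dx = a²/4, ∫x²·sin²(jπx/a) dx = a³·(1/6 − 1/(4j²π²)); cross terms ∫x·sin(jπx/a)·sin(lπx/a) dx = 0 for j + l even and −4jla²/(π²(j² − l²)²) for j + l odd, ∫x²·sin(jπx/a)·sin(lπx/a) dx = (−1)^(j+l)·4jla³/(π²(j² − l²)²); higher powers the same way via product-to-sum and parts.
State is unnormalized: ∫|ψ|² dx = 7.8771, and ∫ψ*·x²·ψ dx = 30.989, so ⟨x²⟩ = 30.989 / 7.8771.
⟨x²⟩ = 3.9341.

3.93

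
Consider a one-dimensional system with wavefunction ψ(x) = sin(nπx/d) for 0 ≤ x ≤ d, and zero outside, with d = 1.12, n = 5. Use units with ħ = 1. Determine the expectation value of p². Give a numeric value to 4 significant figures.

p² ψ = −ħ² d²ψ/dx²; ⟨p²⟩ = −ħ² ∫ ψ*·ψ'' dx / ∫|ψ|² dx.
d/dx sin(nπx/d) = (nπ/d)·cos(nπx/d) and d²/dx² sin(nπx/d) = −(nπ/d)²·sin(nπx/d); on 0 ≤ x ≤ d, ∫sin²(nπx/d) dx = d/2 and ∫sin(nπx/d)·cos(nπx/d) dx = 0.
State is unnormalized: ∫|ψ|² dx = 0.56000, and ∫ψ*·(−ħ² ψ'') dx = 110.15, so ⟨p²⟩ = 110.15 / 0.56000.
⟨p²⟩ = 196.70.

196.7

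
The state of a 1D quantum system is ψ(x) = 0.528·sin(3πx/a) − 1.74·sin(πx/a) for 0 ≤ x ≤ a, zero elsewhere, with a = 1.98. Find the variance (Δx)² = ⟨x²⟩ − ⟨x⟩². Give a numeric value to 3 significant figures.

Compute ⟨x⟩ and ⟨x²⟩ separately, then (Δx)² = ⟨x²⟩ − ⟨x⟩².
On 0 ≤ x ≤ a (j ≠ l): ∫sin²(jπx/a) dx = a/2, ∫sin(jπx/a)·sin(lπx/a) dx = 0; diagonal moments ∫x·sin²(jπx/a) dx = a²/4, ∫x²·sin²(jπx/a) dx = a³·(1/6 − 1/(4j²π²)); cross terms ∫x·sin(jπx/a)·sin(lπx/a) dx = 0 for j + l even and −4jla²/(π²(j² − l²)²) for j + l odd, ∫x²·sin(jπx/a)·sin(lπx/a) dx = (−1)^(j+l)·4jla³/(π²(j² − l²)²); higher powers the same way via product-to-sum and parts.
Normalization: ∫|ψ|² dx = 3.2733.
⟨x⟩ = 0.99000 and ⟨x²⟩ = 1.0403.
(Δx)² = 1.0403 − (0.99000)² = 0.060196.

0.0602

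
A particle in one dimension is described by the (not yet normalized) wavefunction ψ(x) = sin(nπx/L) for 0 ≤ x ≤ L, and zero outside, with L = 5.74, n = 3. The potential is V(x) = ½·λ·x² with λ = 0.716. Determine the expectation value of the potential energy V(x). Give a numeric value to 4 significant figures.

3.865

⟨V⟩ = ∫ V(x)·|ψ|² dx / ∫|ψ|² dx.
With sin²θ = (1 − cos2θ)/2 on 0 ≤ x ≤ L: ∫sin²(nπx/L) dx = L/2, ∫x·sin²(nπx/L) dx = L²/4, ∫x²·sin²(nπx/L) dx = L³·(1/6 − 1/(4n²π²)); higher powers xᵏ the same way, integrating xᵏ·cos(2nπx/L) by parts.
State is unnormalized: ∫|ψ|² dx = 2.8700, and ∫ψ*·V(x)·ψ dx = 11.094, so ⟨V⟩ = 11.094 / 2.8700.
⟨V⟩ = 3.8654.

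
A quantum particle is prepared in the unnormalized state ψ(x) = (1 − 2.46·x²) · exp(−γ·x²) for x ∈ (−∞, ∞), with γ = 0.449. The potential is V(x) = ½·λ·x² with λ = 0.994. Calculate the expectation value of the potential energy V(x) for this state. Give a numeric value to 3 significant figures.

1.49

⟨V⟩ = ∫ V(x)·|ψ|² dx / ∫|ψ|² dx.
Expand each integrand as polynomial × e^(−2γx²) and use ∫x^(2j)·e^(−2γx²) dx = (2j−1)!!/(4γ)^j · √(π/(2γ)), odd powers → 0; here √(π/(2γ)) = 1.8704.
State is unnormalized: ∫|ψ|² dx = 7.2738, and ∫ψ*·V(x)·ψ dx = 10.830, so ⟨V⟩ = 10.830 / 7.2738.
⟨V⟩ = 1.4889.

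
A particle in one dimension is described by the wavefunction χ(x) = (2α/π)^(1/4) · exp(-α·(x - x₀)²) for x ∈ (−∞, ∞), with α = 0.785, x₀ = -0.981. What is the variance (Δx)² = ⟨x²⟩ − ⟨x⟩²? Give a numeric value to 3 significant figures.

0.318

Compute ⟨x⟩ and ⟨x²⟩ separately, then (Δx)² = ⟨x²⟩ − ⟨x⟩².
Gaussian moments (u = x − x₀): ∫u^(2j)·e^(−2αu²) du = (2j−1)!!/(4α)^j · √(π/(2α)), odd powers integrate to 0; here √(π/(2α)) = 1.4146.
⟨x⟩ = -0.98100 and ⟨x²⟩ = 1.2808.
(Δx)² = 1.2808 − (-0.98100)² = 0.31847.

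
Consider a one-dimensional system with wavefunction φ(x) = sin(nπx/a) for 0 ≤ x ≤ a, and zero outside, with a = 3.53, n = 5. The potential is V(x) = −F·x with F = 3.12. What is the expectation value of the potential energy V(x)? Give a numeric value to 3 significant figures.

-5.51

⟨V⟩ = ∫ V(x)·|φ|² dx / ∫|φ|² dx.
With sin²θ = (1 − cos2θ)/2 on 0 ≤ x ≤ a: ∫sin²(nπx/a) dx = a/2, ∫x·sin²(nπx/a) dx = a²/4, ∫x²·sin²(nπx/a) dx = a³·(1/6 − 1/(4n²π²)); higher powers xᵏ the same way, integrating xᵏ·cos(2nπx/a) by parts.
State is unnormalized: ∫|φ|² dx = 1.7650, and ∫φ*·V(x)·φ dx = -9.7195, so ⟨V⟩ = -9.7195 / 1.7650.
⟨V⟩ = -5.5068.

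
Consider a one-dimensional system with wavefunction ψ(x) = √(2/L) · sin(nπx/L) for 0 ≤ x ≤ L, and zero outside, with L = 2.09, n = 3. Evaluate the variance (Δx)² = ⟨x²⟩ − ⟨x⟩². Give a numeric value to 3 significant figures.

0.339

Compute ⟨x⟩ and ⟨x²⟩ separately, then (Δx)² = ⟨x²⟩ − ⟨x⟩².
With sin²θ = (1 − cos2θ)/2 on 0 ≤ x ≤ L: ∫sin²(nπx/L) dx = L/2, ∫x·sin²(nπx/L) dx = L²/4, ∫x²·sin²(nπx/L) dx = L³·(1/6 − 1/(4n²π²)); higher powers xᵏ the same way, integrating xᵏ·cos(2nπx/L) by parts.
⟨x⟩ = 1.0450 and ⟨x²⟩ = 1.4314.
(Δx)² = 1.4314 − (1.0450)² = 0.33942.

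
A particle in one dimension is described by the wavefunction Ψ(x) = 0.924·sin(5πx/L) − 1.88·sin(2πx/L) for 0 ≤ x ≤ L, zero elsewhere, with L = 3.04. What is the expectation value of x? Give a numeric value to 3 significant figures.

1.56

⟨x⟩ = ∫ x·|Ψ|² dx / ∫|Ψ|² dx (integrals over the domain).
On 0 ≤ x ≤ L (j ≠ l): ∫sin²(jπx/L) dx = L/2, ∫sin(jπx/L)·sin(lπx/L) dx = 0; diagonal moments ∫x·sin²(jπx/L) dx = L²/4, ∫x²·sin²(jπx/L) dx = L³·(1/6 − 1/(4j²π²)); cross terms ∫x·sin(jπx/L)·sin(lπx/L) dx = 0 for j + l even and −4jlL²/(π²(j² − l²)²) for j + l odd, ∫x²·sin(jπx/L)·sin(lπx/L) dx = (−1)^(j+l)·4jlL³/(π²(j² − l²)²); higher powers the same way via product-to-sum and parts.
State is unnormalized: ∫|Ψ|² dx = 6.6700, and ∫Ψ*·x·Ψ dx = 10.434, so ⟨x⟩ = 10.434 / 6.6700.
⟨x⟩ = 1.5642.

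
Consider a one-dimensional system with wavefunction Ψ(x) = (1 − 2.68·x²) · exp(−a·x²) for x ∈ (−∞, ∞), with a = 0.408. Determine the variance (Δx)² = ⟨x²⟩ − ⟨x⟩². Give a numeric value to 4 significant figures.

3.335

Compute ⟨x⟩ and ⟨x²⟩ separately, then (Δx)² = ⟨x²⟩ − ⟨x⟩².
Expand each integrand as polynomial × e^(−2ax²) and use ∫x^(2j)·e^(−2ax²) dx = (2j−1)!!/(4a)^j · √(π/(2a)), odd powers → 0; here √(π/(2a)) = 1.9621.
Normalization: ∫|Ψ|² dx = 11.392.
⟨x⟩ = 0.0000 and ⟨x²⟩ = 3.3348.
(Δx)² = 3.3348 − (0.0000)² = 3.3348.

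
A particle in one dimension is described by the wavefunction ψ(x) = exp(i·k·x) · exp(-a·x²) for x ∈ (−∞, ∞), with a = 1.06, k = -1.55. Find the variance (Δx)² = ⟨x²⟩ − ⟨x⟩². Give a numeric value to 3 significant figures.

Compute ⟨x⟩ and ⟨x²⟩ separately, then (Δx)² = ⟨x²⟩ − ⟨x⟩².
Gaussian moments: ∫x^(2j)·e^(−2ax²) dx = (2j−1)!!/(4a)^j · √(π/(2a)), odd powers integrate to 0; here √(π/(2a)) = 1.2173.
Normalization: ∫|ψ|² dx = 1.2173.
⟨x⟩ = 0.0000 and ⟨x²⟩ = 0.23585.
(Δx)² = 0.23585 − (0.0000)² = 0.23585.

0.236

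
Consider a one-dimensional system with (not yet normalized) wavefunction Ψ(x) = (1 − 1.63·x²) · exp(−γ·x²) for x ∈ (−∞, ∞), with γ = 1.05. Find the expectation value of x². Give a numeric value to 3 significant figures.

⟨x²⟩ = ∫ x²·|Ψ|² dx / ∫|Ψ|² dx (integrals over the domain).
Expand each integrand as polynomial × e^(−2γx²) and use ∫x^(2j)·e^(−2γx²) dx = (2j−1)!!/(4γ)^j · √(π/(2γ)), odd powers → 0; here √(π/(2γ)) = 1.2231.
State is unnormalized: ∫|Ψ|² dx = 0.82641, and ∫Ψ*·x²·Ψ dx = 0.27103, so ⟨x²⟩ = 0.27103 / 0.82641.
⟨x²⟩ = 0.32797.

0.328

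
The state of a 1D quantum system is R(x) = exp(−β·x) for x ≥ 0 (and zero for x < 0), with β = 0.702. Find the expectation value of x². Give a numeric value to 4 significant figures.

⟨x²⟩ = ∫ x²·|R|² dx / ∫|R|² dx (integrals over the domain).
Every integrand reduces to terms xʲ·e^(−2βx) on [0, ∞); use ∫₀^∞ xʲ·e^(−2βx) dx = j!/(2β)^(j+1).
State is unnormalized: ∫|R|² dx = 0.71225, and ∫R*·x²·R dx = 0.72265, so ⟨x²⟩ = 0.72265 / 0.71225.
⟨x²⟩ = 1.0146.

1.015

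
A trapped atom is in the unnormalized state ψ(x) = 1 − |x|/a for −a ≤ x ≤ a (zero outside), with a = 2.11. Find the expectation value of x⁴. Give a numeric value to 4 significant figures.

0.5663

⟨x⁴⟩ = ∫ x⁴·|ψ|² dx / ∫|ψ|² dx (integrals over the domain).
ψ is even, so ∫ over [−a, a] = 2∫₀ᵃ with ψ = 1 − x/a there: ∫₀ᵃ (1 − x/a)² dx = a/3, ∫₀ᵃ x²(1 − x/a)² dx = a³/30, ∫₀ᵃ x⁴(1 − x/a)² dx = a⁵/105.
State is unnormalized: ∫|ψ|² dx = 1.4067, and ∫ψ*·x⁴·ψ dx = 0.79662, so ⟨x⁴⟩ = 0.79662 / 1.4067.
⟨x⁴⟩ = 0.56632.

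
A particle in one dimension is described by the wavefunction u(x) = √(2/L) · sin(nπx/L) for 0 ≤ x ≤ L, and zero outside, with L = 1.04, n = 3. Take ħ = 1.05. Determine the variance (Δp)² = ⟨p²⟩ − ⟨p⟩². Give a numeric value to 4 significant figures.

Compute ⟨p⟩ and ⟨p²⟩ separately; (Δp)² = ⟨p²⟩ − ⟨p⟩².
d/dx sin(nπx/L) = (nπ/L)·cos(nπx/L) and d²/dx² sin(nπx/L) = −(nπ/L)²·sin(nπx/L); on 0 ≤ x ≤ L, ∫sin²(nπx/L) dx = L/2 and ∫sin(nπx/L)·cos(nπx/L) dx = 0.
⟨p⟩ = 0.0000 and ⟨p²⟩ = 90.543.
(Δp)² = 90.543 − (0.0000)² = 90.543.

90.54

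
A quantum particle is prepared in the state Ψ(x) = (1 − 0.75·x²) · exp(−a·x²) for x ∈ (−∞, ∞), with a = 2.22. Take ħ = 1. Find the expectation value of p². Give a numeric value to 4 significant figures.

3.174

p² Ψ = −ħ² d²Ψ/dx²; ⟨p²⟩ = −ħ² ∫ Ψ*·Ψ'' dx / ∫|Ψ|² dx.
Expand each integrand as polynomial × e^(−2ax²) and use ∫x^(2j)·e^(−2ax²) dx = (2j−1)!!/(4a)^j · √(π/(2a)), odd powers → 0; here √(π/(2a)) = 0.84117. Differentiate with the product rule, d/dx e^(−ax²) = −2ax·e^(−ax²).
State is unnormalized: ∫|Ψ|² dx = 0.71708, and ∫Ψ*·(−ħ² Ψ'') dx = 2.2761, so ⟨p²⟩ = 2.2761 / 0.71708.
⟨p²⟩ = 3.1741.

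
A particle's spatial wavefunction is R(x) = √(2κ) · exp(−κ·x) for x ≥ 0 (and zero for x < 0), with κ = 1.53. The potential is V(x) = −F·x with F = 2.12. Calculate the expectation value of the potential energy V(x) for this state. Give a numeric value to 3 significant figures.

-0.693

⟨V⟩ = ∫ V(x)·|R|² dx.
Every integrand reduces to terms xʲ·e^(−2κx) on [0, ∞); use ∫₀^∞ xʲ·e^(−2κx) dx = j!/(2κ)^(j+1).
⟨V⟩ = -0.69281.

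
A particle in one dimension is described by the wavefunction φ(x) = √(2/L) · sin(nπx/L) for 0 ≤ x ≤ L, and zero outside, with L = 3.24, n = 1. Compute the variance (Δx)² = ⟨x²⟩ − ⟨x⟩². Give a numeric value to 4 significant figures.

Compute ⟨x⟩ and ⟨x²⟩ separately, then (Δx)² = ⟨x²⟩ − ⟨x⟩².
With sin²θ = (1 − cos2θ)/2 on 0 ≤ x ≤ L: ∫sin²(nπx/L) dx = L/2, ∫x·sin²(nπx/L) dx = L²/4, ∫x²·sin²(nπx/L) dx = L³·(1/6 − 1/(4n²π²)); higher powers xᵏ the same way, integrating xᵏ·cos(2nπx/L) by parts.
⟨x⟩ = 1.6200 and ⟨x²⟩ = 2.9674.
(Δx)² = 2.9674 − (1.6200)² = 0.34299.

0.3430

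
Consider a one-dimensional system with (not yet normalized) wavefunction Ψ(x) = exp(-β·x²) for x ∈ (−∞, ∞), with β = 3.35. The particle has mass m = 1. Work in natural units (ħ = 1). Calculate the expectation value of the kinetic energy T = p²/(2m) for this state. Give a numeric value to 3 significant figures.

1.68

T = −(ħ²/2m) d²/dx², so ⟨T⟩ = −(ħ²/2m) ∫ Ψ*·Ψ'' dx / ∫|Ψ|² dx; with m = 1.
Gaussian moments: ∫x^(2j)·e^(−2βx²) dx = (2j−1)!!/(4β)^j · √(π/(2β)), odd powers integrate to 0; here √(π/(2β)) = 0.68476. Derivatives: d/dx e^(−βx²) = −2βx·e^(−βx²), d²/dx² e^(−βx²) = (4β²x² − 2β)·e^(−βx²).
State is unnormalized: ∫|Ψ|² dx = 0.68476, and ∫Ψ*·(−ħ²/2m · Ψ'') dx = 1.1470, so ⟨T⟩ = 1.1470 / 0.68476.
⟨T⟩ = 1.6750.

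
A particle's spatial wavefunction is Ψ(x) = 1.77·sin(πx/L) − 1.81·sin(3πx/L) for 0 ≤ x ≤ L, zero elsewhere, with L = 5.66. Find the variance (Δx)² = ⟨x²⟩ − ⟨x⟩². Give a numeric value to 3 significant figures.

0.567

Compute ⟨x⟩ and ⟨x²⟩ separately, then (Δx)² = ⟨x²⟩ − ⟨x⟩².
On 0 ≤ x ≤ L (j ≠ l): ∫sin²(jπx/L) dx = L/2, ∫sin(jπx/L)·sin(lπx/L) dx = 0; diagonal moments ∫x·sin²(jπx/L) dx = L²/4, ∫x²·sin²(jπx/L) dx = L³·(1/6 − 1/(4j²π²)); cross terms ∫x·sin(jπx/L)·sin(lπx/L) dx = 0 for j + l even and −4jlL²/(π²(j² − l²)²) for j + l odd, ∫x²·sin(jπx/L)·sin(lπx/L) dx = (−1)^(j+l)·4jlL³/(π²(j² − l²)²); higher powers the same way via product-to-sum and parts.
Normalization: ∫|Ψ|² dx = 18.137.
⟨x⟩ = 2.8300 and ⟨x²⟩ = 8.5761.
(Δx)² = 8.5761 − (2.8300)² = 0.56721.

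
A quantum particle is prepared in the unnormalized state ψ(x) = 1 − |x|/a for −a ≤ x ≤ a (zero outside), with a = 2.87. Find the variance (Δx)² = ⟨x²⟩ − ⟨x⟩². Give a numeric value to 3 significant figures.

0.824

Compute ⟨x⟩ and ⟨x²⟩ separately, then (Δx)² = ⟨x²⟩ − ⟨x⟩².
ψ is even, so ∫ over [−a, a] = 2∫₀ᵃ with ψ = 1 − x/a there: ∫₀ᵃ (1 − x/a)² dx = a/3, ∫₀ᵃ x²(1 − x/a)² dx = a³/30, ∫₀ᵃ x⁴(1 − x/a)² dx = a⁵/105.
Normalization: ∫|ψ|² dx = 1.9133.
⟨x⟩ = 0.0000 and ⟨x²⟩ = 0.82369.
(Δx)² = 0.82369 − (0.0000)² = 0.82369.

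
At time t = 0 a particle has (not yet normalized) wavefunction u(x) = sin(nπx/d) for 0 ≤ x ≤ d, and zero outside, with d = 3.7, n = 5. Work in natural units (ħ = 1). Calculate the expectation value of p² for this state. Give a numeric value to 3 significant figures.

p² u = −ħ² d²u/dx²; ⟨p²⟩ = −ħ² ∫ u*·u'' dx / ∫|u|² dx.
d/dx sin(nπx/d) = (nπ/d)·cos(nπx/d) and d²/dx² sin(nπx/d) = −(nπ/d)²·sin(nπx/d); on 0 ≤ x ≤ d, ∫sin²(nπx/d) dx = d/2 and ∫sin(nπx/d)·cos(nπx/d) dx = 0.
State is unnormalized: ∫|u|² dx = 1.8500, and ∫u*·(−ħ² u'') dx = 33.343, so ⟨p²⟩ = 33.343 / 1.8500.
⟨p²⟩ = 18.023.

18.0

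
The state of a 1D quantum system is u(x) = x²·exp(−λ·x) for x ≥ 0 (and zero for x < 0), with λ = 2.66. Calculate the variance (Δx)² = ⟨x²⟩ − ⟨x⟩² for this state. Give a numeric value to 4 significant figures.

Compute ⟨x⟩ and ⟨x²⟩ separately, then (Δx)² = ⟨x²⟩ − ⟨x⟩².
Every integrand reduces to terms xʲ·e^(−2λx) on [0, ∞); use ∫₀^∞ xʲ·e^(−2λx) dx = j!/(2λ)^(j+1).
Normalization: ∫|u|² dx = 0.0056319.
⟨x⟩ = 0.93985 and ⟨x²⟩ = 1.0600.
(Δx)² = 1.0600 − (0.93985)² = 0.17666.

0.1767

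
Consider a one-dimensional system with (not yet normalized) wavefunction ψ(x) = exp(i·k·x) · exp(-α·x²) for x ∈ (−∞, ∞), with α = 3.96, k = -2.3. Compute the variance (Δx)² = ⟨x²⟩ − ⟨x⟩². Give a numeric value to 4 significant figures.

0.06313

Compute ⟨x⟩ and ⟨x²⟩ separately, then (Δx)² = ⟨x²⟩ − ⟨x⟩².
Gaussian moments: ∫x^(2j)·e^(−2αx²) dx = (2j−1)!!/(4α)^j · √(π/(2α)), odd powers integrate to 0; here √(π/(2α)) = 0.62981.
Normalization: ∫|ψ|² dx = 0.62981.
⟨x⟩ = 0.0000 and ⟨x²⟩ = 0.063131.
(Δx)² = 0.063131 − (0.0000)² = 0.063131.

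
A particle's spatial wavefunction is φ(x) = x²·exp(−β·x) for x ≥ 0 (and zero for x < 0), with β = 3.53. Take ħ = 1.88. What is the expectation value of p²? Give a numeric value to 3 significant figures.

p² φ = −ħ² d²φ/dx²; ⟨p²⟩ = −ħ² ∫ φ*·φ'' dx / ∫|φ|² dx.
Differentiate x²·exp(−β·x) with the product rule; every integrand then reduces to terms xʲ·e^(−2βx) on [0, ∞), with ∫₀^∞ xʲ·e^(−2βx) dx = j!/(2β)^(j+1).
State is unnormalized: ∫|φ|² dx = 0.0013683, and ∫φ*·(−ħ² φ'') dx = 0.020088, so ⟨p²⟩ = 0.020088 / 0.0013683.
⟨p²⟩ = 14.681.

14.7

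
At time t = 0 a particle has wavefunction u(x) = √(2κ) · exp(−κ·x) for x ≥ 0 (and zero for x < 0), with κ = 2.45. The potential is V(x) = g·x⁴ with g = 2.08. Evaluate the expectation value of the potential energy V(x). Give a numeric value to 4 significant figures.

⟨V⟩ = ∫ V(x)·|u|² dx.
Every integrand reduces to terms xʲ·e^(−2κx) on [0, ∞); use ∫₀^∞ xʲ·e^(−2κx) dx = j!/(2κ)^(j+1).
⟨V⟩ = 0.086594.

0.08659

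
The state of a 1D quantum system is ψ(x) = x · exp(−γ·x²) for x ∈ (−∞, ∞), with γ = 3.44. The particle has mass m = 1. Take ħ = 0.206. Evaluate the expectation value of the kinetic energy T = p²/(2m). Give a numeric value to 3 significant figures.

0.219

T = −(ħ²/2m) d²/dx², so ⟨T⟩ = −(ħ²/2m) ∫ ψ*·ψ'' dx / ∫|ψ|² dx; with m = 1.
Expand each integrand as polynomial × e^(−2γx²) and use ∫x^(2j)·e^(−2γx²) dx = (2j−1)!!/(4γ)^j · √(π/(2γ)), odd powers → 0; here √(π/(2γ)) = 0.67574. Differentiate with the product rule, d/dx e^(−γx²) = −2γx·e^(−γx²).
State is unnormalized: ∫|ψ|² dx = 0.049109, and ∫ψ*·(−ħ²/2m · ψ'') dx = 0.010753, so ⟨T⟩ = 0.010753 / 0.049109.
⟨T⟩ = 0.21897.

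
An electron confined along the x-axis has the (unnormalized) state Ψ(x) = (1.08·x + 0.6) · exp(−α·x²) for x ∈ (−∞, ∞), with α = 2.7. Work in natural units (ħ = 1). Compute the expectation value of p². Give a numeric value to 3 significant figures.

3.95

p² Ψ = −ħ² d²Ψ/dx²; ⟨p²⟩ = −ħ² ∫ Ψ*·Ψ'' dx / ∫|Ψ|² dx.
Expand each integrand as polynomial × e^(−2αx²) and use ∫x^(2j)·e^(−2αx²) dx = (2j−1)!!/(4α)^j · √(π/(2α)), odd powers → 0; here √(π/(2α)) = 0.76274. Differentiate with the product rule, d/dx e^(−αx²) = −2αx·e^(−αx²).
State is unnormalized: ∫|Ψ|² dx = 0.35696, and ∫Ψ*·(−ħ² Ψ'') dx = 1.4086, so ⟨p²⟩ = 1.4086 / 0.35696.
⟨p²⟩ = 3.9462.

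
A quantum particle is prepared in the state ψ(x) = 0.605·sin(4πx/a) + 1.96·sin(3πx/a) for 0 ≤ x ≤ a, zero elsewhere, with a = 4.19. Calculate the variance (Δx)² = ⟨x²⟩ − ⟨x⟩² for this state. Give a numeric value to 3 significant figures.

Compute ⟨x⟩ and ⟨x²⟩ separately, then (Δx)² = ⟨x²⟩ − ⟨x⟩².
On 0 ≤ x ≤ a (j ≠ l): ∫sin²(jπx/a) dx = a/2, ∫sin(jπx/a)·sin(lπx/a) dx = 0; diagonal moments ∫x·sin²(jπx/a) dx = a²/4, ∫x²·sin²(jπx/a) dx = a³·(1/6 − 1/(4j²π²)); cross terms ∫x·sin(jπx/a)·sin(lπx/a) dx = 0 for j + l even and −4jla²/(π²(j² − l²)²) for j + l odd, ∫x²·sin(jπx/a)·sin(lπx/a) dx = (−1)^(j+l)·4jla³/(π²(j² − l²)²); higher powers the same way via product-to-sum and parts.
Normalization: ∫|ψ|² dx = 8.8150.
⟨x⟩ = 1.6262 and ⟨x²⟩ = 3.7927.
(Δx)² = 3.7927 − (1.6262)² = 1.1482.

1.15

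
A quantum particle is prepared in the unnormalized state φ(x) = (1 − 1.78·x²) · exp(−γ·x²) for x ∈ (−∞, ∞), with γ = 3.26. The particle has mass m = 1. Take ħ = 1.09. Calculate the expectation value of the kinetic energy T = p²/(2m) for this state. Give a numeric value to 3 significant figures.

3.47

T = −(ħ²/2m) d²/dx², so ⟨T⟩ = −(ħ²/2m) ∫ φ*·φ'' dx / ∫|φ|² dx; with m = 1.
Expand each integrand as polynomial × e^(−2γx²) and use ∫x^(2j)·e^(−2γx²) dx = (2j−1)!!/(4γ)^j · √(π/(2γ)), odd powers → 0; here √(π/(2γ)) = 0.69415. Differentiate with the product rule, d/dx e^(−γx²) = −2γx·e^(−γx²).
State is unnormalized: ∫|φ|² dx = 0.54344, and ∫φ*·(−ħ²/2m · φ'') dx = 1.8866, so ⟨T⟩ = 1.8866 / 0.54344.
⟨T⟩ = 3.4716.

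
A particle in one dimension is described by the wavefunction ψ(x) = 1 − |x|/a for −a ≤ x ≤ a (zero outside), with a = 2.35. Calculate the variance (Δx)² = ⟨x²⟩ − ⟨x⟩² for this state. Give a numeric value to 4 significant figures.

Compute ⟨x⟩ and ⟨x²⟩ separately, then (Δx)² = ⟨x²⟩ − ⟨x⟩².
ψ is even, so ∫ over [−a, a] = 2∫₀ᵃ with ψ = 1 − x/a there: ∫₀ᵃ (1 − x/a)² dx = a/3, ∫₀ᵃ x²(1 − x/a)² dx = a³/30, ∫₀ᵃ x⁴(1 − x/a)² dx = a⁵/105.
Normalization: ∫|ψ|² dx = 1.5667.
⟨x⟩ = 0.0000 and ⟨x²⟩ = 0.55225.
(Δx)² = 0.55225 − (0.0000)² = 0.55225.

0.5523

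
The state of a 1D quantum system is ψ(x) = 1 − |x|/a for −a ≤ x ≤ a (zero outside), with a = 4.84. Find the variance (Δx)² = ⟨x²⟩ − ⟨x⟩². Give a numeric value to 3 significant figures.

2.34

Compute ⟨x⟩ and ⟨x²⟩ separately, then (Δx)² = ⟨x²⟩ − ⟨x⟩².
ψ is even, so ∫ over [−a, a] = 2∫₀ᵃ with ψ = 1 − x/a there: ∫₀ᵃ (1 − x/a)² dx = a/3, ∫₀ᵃ x²(1 − x/a)² dx = a³/30, ∫₀ᵃ x⁴(1 − x/a)² dx = a⁵/105.
Normalization: ∫|ψ|² dx = 3.2267.
⟨x⟩ = 0.0000 and ⟨x²⟩ = 2.3426.
(Δx)² = 2.3426 − (0.0000)² = 2.3426.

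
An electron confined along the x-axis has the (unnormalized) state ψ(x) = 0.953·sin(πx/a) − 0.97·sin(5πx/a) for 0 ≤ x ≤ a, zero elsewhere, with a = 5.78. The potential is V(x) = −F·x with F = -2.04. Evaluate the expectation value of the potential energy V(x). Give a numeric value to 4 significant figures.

⟨V⟩ = ∫ V(x)·|ψ|² dx / ∫|ψ|² dx.
On 0 ≤ x ≤ a (j ≠ l): ∫sin²(jπx/a) dx = a/2, ∫sin(jπx/a)·sin(lπx/a) dx = 0; diagonal moments ∫x·sin²(jπx/a) dx = a²/4, ∫x²·sin²(jπx/a) dx = a³·(1/6 − 1/(4j²π²)); cross terms ∫x·sin(jπx/a)·sin(lπx/a) dx = 0 for j + l even and −4jla²/(π²(j² − l²)²) for j + l odd, ∫x²·sin(jπx/a)·sin(lπx/a) dx = (−1)^(j+l)·4jla³/(π²(j² − l²)²); higher powers the same way via product-to-sum and parts.
State is unnormalized: ∫|ψ|² dx = 5.3439, and ∫ψ*·V(x)·ψ dx = 31.506, so ⟨V⟩ = 31.506 / 5.3439.
⟨V⟩ = 5.8956.

5.896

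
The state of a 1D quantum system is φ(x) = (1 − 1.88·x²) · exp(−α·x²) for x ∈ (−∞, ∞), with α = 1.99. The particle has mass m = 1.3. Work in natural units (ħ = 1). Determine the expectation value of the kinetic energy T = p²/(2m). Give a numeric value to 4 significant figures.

T = −(ħ²/2m) d²/dx², so ⟨T⟩ = −(ħ²/2m) ∫ φ*·φ'' dx / ∫|φ|² dx; with m = 1.3.
Expand each integrand as polynomial × e^(−2αx²) and use ∫x^(2j)·e^(−2αx²) dx = (2j−1)!!/(4α)^j · √(π/(2α)), odd powers → 0; here √(π/(2α)) = 0.88845. Differentiate with the product rule, d/dx e^(−αx²) = −2αx·e^(−αx²).
State is unnormalized: ∫|φ|² dx = 0.61746, and ∫φ*·(−ħ²/2m · φ'') dx = 1.2667, so ⟨T⟩ = 1.2667 / 0.61746.
⟨T⟩ = 2.0515.

2.052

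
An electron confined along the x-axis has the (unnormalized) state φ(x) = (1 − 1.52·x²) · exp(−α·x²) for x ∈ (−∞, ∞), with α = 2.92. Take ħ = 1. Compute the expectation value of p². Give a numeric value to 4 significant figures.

p² φ = −ħ² d²φ/dx²; ⟨p²⟩ = −ħ² ∫ φ*·φ'' dx / ∫|φ|² dx.
Expand each integrand as polynomial × e^(−2αx²) and use ∫x^(2j)·e^(−2αx²) dx = (2j−1)!!/(4α)^j · √(π/(2α)), odd powers → 0; here √(π/(2α)) = 0.73345. Differentiate with the product rule, d/dx e^(−αx²) = −2αx·e^(−αx²).
State is unnormalized: ∫|φ|² dx = 0.57981, and ∫φ*·(−ħ² φ'') dx = 2.9530, so ⟨p²⟩ = 2.9530 / 0.57981.
⟨p²⟩ = 5.0930.

5.093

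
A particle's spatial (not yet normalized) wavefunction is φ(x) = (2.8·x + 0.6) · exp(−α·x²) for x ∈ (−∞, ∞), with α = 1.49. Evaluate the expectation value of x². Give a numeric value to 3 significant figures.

⟨x²⟩ = ∫ x²·|φ|² dx / ∫|φ|² dx (integrals over the domain).
Expand each integrand as polynomial × e^(−2αx²) and use ∫x^(2j)·e^(−2αx²) dx = (2j−1)!!/(4α)^j · √(π/(2α)), odd powers → 0; here √(π/(2α)) = 1.0268.
State is unnormalized: ∫|φ|² dx = 1.7203, and ∫φ*·x²·φ dx = 0.74187, so ⟨x²⟩ = 0.74187 / 1.7203.
⟨x²⟩ = 0.43125.

0.431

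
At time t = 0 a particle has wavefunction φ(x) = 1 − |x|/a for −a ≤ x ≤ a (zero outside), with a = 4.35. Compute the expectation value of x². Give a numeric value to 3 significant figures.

1.89

⟨x²⟩ = ∫ x²·|φ|² dx / ∫|φ|² dx (integrals over the domain).
φ is even, so ∫ over [−a, a] = 2∫₀ᵃ with φ = 1 − x/a there: ∫₀ᵃ (1 − x/a)² dx = a/3, ∫₀ᵃ x²(1 − x/a)² dx = a³/30, ∫₀ᵃ x⁴(1 − x/a)² dx = a⁵/105.
State is unnormalized: ∫|φ|² dx = 2.9000, and ∫φ*·x²·φ dx = 5.4875, so ⟨x²⟩ = 5.4875 / 2.9000.
⟨x²⟩ = 1.8923.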